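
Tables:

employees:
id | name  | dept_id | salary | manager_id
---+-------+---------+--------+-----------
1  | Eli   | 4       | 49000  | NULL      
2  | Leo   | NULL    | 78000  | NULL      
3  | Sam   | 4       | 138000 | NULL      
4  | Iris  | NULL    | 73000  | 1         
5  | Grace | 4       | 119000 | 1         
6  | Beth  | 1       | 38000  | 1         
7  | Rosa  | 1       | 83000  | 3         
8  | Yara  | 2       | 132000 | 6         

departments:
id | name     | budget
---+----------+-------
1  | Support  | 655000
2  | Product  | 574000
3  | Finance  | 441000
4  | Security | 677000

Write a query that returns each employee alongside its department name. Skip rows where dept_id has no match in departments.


INNER JOIN keeps only employees rows whose dept_id matches an id in departments. Walk through each employee:
  - employee 1 (Eli): dept_id=4 -> matches Security
  - employee 2 (Leo): dept_id=NULL, no match -> dropped
  - employee 3 (Sam): dept_id=4 -> matches Security
  - employee 4 (Iris): dept_id=NULL, no match -> dropped
  - employee 5 (Grace): dept_id=4 -> matches Security
  - employee 6 (Beth): dept_id=1 -> matches Support
  - employee 7 (Rosa): dept_id=1 -> matches Support
  - employee 8 (Yara): dept_id=2 -> matches Product
So 2 of 8 rows are dropped.

SQL:
SELECT a.name, b.name AS department
FROM employees a
INNER JOIN departments b ON a.dept_id = b.id

Result:
name  | department
------+-----------
Eli   | Security  
Sam   | Security  
Grace | Security  
Beth  | Support   
Rosa  | Support   
Yara  | Product   


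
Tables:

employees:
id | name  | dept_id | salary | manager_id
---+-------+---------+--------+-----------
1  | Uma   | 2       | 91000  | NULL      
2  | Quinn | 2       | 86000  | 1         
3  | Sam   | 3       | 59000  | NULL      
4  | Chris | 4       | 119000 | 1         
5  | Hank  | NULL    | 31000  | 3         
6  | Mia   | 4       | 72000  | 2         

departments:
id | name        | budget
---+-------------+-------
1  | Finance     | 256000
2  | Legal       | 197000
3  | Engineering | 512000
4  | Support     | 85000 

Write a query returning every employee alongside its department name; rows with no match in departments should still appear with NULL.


LEFT JOIN keeps every row from employees (the left table); where dept_id has no match in departments, the department columns become NULL. Walk through each employee:
  - employee 1 (Uma): dept_id=2 -> matches Legal
  - employee 2 (Quinn): dept_id=2 -> matches Legal
  - employee 3 (Sam): dept_id=3 -> matches Engineering
  - employee 4 (Chris): dept_id=4 -> matches Support
  - employee 5 (Hank): dept_id=NULL, no match -> kept with NULL
  - employee 6 (Mia): dept_id=4 -> matches Support
All 6 rows appear; 1 has NULL department.

SQL:
SELECT a.name, b.name AS department
FROM employees a
LEFT JOIN departments b ON a.dept_id = b.id

Result:
name  | department 
------+------------
Uma   | Legal      
Quinn | Legal      
Sam   | Engineering
Chris | Support    
Hank  | NULL       
Mia   | Support    


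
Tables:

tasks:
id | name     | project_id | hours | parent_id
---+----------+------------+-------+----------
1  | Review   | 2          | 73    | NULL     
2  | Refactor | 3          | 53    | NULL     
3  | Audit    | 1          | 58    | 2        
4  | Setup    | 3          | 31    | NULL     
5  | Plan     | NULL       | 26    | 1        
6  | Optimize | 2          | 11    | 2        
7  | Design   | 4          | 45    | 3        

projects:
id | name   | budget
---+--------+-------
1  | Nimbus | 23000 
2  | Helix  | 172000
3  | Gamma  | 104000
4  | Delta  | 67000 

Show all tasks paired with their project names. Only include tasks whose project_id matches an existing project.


INNER JOIN keeps only tasks rows whose project_id matches an id in projects. Walk through each task:
  - task 1 (Review): project_id=2 -> matches Helix
  - task 2 (Refactor): project_id=3 -> matches Gamma
  - task 3 (Audit): project_id=1 -> matches Nimbus
  - task 4 (Setup): project_id=3 -> matches Gamma
  - task 5 (Plan): project_id=NULL, no match -> dropped
  - task 6 (Optimize): project_id=2 -> matches Helix
  - task 7 (Design): project_id=4 -> matches Delta
So 1 of 7 rows is dropped.

SQL:
SELECT a.name, b.name AS project
FROM tasks a
INNER JOIN projects b ON a.project_id = b.id

Result:
name     | project
---------+--------
Review   | Helix  
Refactor | Gamma  
Audit    | Nimbus 
Setup    | Gamma  
Optimize | Helix  
Design   | Delta  


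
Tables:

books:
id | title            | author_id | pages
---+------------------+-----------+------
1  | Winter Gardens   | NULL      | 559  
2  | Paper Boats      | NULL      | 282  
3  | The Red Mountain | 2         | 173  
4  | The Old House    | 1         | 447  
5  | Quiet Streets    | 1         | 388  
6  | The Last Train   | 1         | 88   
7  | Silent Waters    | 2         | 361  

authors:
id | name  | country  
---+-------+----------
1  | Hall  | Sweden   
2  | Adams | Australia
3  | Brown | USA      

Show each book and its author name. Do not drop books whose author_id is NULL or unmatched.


LEFT JOIN keeps every row from books (the left table); where author_id has no match in authors, the author columns become NULL. Walk through each book:
  - book 1 (Winter Gardens): author_id=NULL, no match -> kept with NULL
  - book 2 (Paper Boats): author_id=NULL, no match -> kept with NULL
  - book 3 (The Red Mountain): author_id=2 -> matches Adams
  - book 4 (The Old House): author_id=1 -> matches Hall
  - book 5 (Quiet Streets): author_id=1 -> matches Hall
  - book 6 (The Last Train): author_id=1 -> matches Hall
  - book 7 (Silent Waters): author_id=2 -> matches Adams
All 7 rows appear; 2 have NULL author.

SQL:
SELECT a.title, b.name AS author
FROM books a
LEFT JOIN authors b ON a.author_id = b.id

Result:
title            | author
-----------------+-------
Winter Gardens   | NULL  
Paper Boats      | NULL  
The Red Mountain | Adams 
The Old House    | Hall  
Quiet Streets    | Hall  
The Last Train   | Hall  
Silent Waters    | Adams 


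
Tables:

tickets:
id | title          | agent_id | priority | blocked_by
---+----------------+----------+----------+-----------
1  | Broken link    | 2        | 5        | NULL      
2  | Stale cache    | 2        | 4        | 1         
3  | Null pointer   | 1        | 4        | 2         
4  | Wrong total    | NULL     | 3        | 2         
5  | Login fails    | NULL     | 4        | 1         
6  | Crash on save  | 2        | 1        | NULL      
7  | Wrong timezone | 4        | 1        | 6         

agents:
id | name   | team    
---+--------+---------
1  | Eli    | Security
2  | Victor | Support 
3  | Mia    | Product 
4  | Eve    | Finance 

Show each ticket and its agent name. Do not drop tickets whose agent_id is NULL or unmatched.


LEFT JOIN keeps every row from tickets (the left table); where agent_id has no match in agents, the agent columns become NULL. Walk through each ticket:
  - ticket 1 (Broken link): agent_id=2 -> matches Victor
  - ticket 2 (Stale cache): agent_id=2 -> matches Victor
  - ticket 3 (Null pointer): agent_id=1 -> matches Eli
  - ticket 4 (Wrong total): agent_id=NULL, no match -> kept with NULL
  - ticket 5 (Login fails): agent_id=NULL, no match -> kept with NULL
  - ticket 6 (Crash on save): agent_id=2 -> matches Victor
  - ticket 7 (Wrong timezone): agent_id=4 -> matches Eve
All 7 rows appear; 2 have NULL agent.

SQL:
SELECT a.title, b.name AS agent
FROM tickets a
LEFT JOIN agents b ON a.agent_id = b.id

Result:
title          | agent 
---------------+-------
Broken link    | Victor
Stale cache    | Victor
Null pointer   | Eli   
Wrong total    | NULL  
Login fails    | NULL  
Crash on save  | Victor
Wrong timezone | Eve   


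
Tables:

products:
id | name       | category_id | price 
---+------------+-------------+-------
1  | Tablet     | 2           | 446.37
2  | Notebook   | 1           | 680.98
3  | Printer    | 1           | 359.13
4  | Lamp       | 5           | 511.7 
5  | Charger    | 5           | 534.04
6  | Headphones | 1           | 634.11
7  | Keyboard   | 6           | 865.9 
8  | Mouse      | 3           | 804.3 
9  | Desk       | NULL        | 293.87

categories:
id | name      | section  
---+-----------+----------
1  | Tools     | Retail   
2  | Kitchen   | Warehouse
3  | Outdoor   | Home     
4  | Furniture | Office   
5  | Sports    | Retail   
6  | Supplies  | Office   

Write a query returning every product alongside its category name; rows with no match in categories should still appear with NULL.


LEFT JOIN keeps every row from products (the left table); where category_id has no match in categories, the category columns become NULL. Walk through each product:
  - product 1 (Tablet): category_id=2 -> matches Kitchen
  - product 2 (Notebook): category_id=1 -> matches Tools
  - product 3 (Printer): category_id=1 -> matches Tools
  - product 4 (Lamp): category_id=5 -> matches Sports
  - product 5 (Charger): category_id=5 -> matches Sports
  - product 6 (Headphones): category_id=1 -> matches Tools
  - product 7 (Keyboard): category_id=6 -> matches Supplies
  - product 8 (Mouse): category_id=3 -> matches Outdoor
  - product 9 (Desk): category_id=NULL, no match -> kept with NULL
All 9 rows appear; 1 has NULL category.

SQL:
SELECT a.name, b.name AS category
FROM products a
LEFT JOIN categories b ON a.category_id = b.id

Result:
name       | category
-----------+---------
Tablet     | Kitchen 
Notebook   | Tools   
Printer    | Tools   
Lamp       | Sports  
Charger    | Sports  
Headphones | Tools   
Keyboard   | Supplies
Mouse      | Outdoor 
Desk       | NULL    


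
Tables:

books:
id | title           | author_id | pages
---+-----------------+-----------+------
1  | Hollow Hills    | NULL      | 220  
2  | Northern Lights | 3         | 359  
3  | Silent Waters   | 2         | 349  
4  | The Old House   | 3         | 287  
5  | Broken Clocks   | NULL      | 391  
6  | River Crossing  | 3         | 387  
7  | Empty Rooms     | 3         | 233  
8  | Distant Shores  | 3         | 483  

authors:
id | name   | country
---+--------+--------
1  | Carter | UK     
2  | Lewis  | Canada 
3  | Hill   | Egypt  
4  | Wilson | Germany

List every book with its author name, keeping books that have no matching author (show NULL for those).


LEFT JOIN keeps every row from books (the left table); where author_id has no match in authors, the author columns become NULL. Walk through each book:
  - book 1 (Hollow Hills): author_id=NULL, no match -> kept with NULL
  - book 2 (Northern Lights): author_id=3 -> matches Hill
  - book 3 (Silent Waters): author_id=2 -> matches Lewis
  - book 4 (The Old House): author_id=3 -> matches Hill
  - book 5 (Broken Clocks): author_id=NULL, no match -> kept with NULL
  - book 6 (River Crossing): author_id=3 -> matches Hill
  - book 7 (Empty Rooms): author_id=3 -> matches Hill
  - book 8 (Distant Shores): author_id=3 -> matches Hill
All 8 rows appear; 2 have NULL author.

SQL:
SELECT a.title, b.name AS author
FROM books a
LEFT JOIN authors b ON a.author_id = b.id

Result:
title           | author
----------------+-------
Hollow Hills    | NULL  
Northern Lights | Hill  
Silent Waters   | Lewis 
The Old House   | Hill  
Broken Clocks   | NULL  
River Crossing  | Hill  
Empty Rooms     | Hill  
Distant Shores  | Hill  


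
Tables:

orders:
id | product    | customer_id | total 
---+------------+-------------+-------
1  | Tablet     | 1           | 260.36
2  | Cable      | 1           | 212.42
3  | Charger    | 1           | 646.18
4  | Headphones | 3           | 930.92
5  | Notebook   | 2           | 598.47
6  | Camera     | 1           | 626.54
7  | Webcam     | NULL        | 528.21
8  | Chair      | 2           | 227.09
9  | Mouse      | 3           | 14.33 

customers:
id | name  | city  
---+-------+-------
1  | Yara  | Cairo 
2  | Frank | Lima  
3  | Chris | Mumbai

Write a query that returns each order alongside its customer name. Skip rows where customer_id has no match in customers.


INNER JOIN keeps only orders rows whose customer_id matches an id in customers. Walk through each order:
  - order 1 (Tablet): customer_id=1 -> matches Yara
  - order 2 (Cable): customer_id=1 -> matches Yara
  - order 3 (Charger): customer_id=1 -> matches Yara
  - order 4 (Headphones): customer_id=3 -> matches Chris
  - order 5 (Notebook): customer_id=2 -> matches Frank
  - order 6 (Camera): customer_id=1 -> matches Yara
  - order 7 (Webcam): customer_id=NULL, no match -> dropped
  - order 8 (Chair): customer_id=2 -> matches Frank
  - order 9 (Mouse): customer_id=3 -> matches Chris
So 1 of 9 rows is dropped.

SQL:
SELECT a.product, b.name AS customer
FROM orders a
INNER JOIN customers b ON a.customer_id = b.id

Result:
product    | customer
-----------+---------
Tablet     | Yara    
Cable      | Yara    
Charger    | Yara    
Headphones | Chris   
Notebook   | Frank   
Camera     | Yara    
Chair      | Frank   
Mouse      | Chris   


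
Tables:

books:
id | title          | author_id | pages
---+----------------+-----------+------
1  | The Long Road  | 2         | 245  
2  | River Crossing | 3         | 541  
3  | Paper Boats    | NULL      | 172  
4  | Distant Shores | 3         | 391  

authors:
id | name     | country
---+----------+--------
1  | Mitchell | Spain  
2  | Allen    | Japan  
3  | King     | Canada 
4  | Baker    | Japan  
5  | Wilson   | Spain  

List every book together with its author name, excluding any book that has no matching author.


INNER JOIN keeps only books rows whose author_id matches an id in authors. Walk through each book:
  - book 1 (The Long Road): author_id=2 -> matches Allen
  - book 2 (River Crossing): author_id=3 -> matches King
  - book 3 (Paper Boats): author_id=NULL, no match -> dropped
  - book 4 (Distant Shores): author_id=3 -> matches King
So 1 of 4 rows is dropped.

SQL:
SELECT a.title, b.name AS author
FROM books a
INNER JOIN authors b ON a.author_id = b.id

Result:
title          | author
---------------+-------
The Long Road  | Allen 
River Crossing | King  
Distant Shores | King  


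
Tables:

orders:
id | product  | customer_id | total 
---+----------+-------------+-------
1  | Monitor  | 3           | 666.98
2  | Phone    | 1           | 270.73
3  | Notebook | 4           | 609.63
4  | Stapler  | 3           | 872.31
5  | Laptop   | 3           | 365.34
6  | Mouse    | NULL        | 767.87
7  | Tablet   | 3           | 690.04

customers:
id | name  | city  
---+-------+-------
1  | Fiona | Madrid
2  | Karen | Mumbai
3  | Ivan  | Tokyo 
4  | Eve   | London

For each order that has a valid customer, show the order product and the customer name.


INNER JOIN keeps only orders rows whose customer_id matches an id in customers. Walk through each order:
  - order 1 (Monitor): customer_id=3 -> matches Ivan
  - order 2 (Phone): customer_id=1 -> matches Fiona
  - order 3 (Notebook): customer_id=4 -> matches Eve
  - order 4 (Stapler): customer_id=3 -> matches Ivan
  - order 5 (Laptop): customer_id=3 -> matches Ivan
  - order 6 (Mouse): customer_id=NULL, no match -> dropped
  - order 7 (Tablet): customer_id=3 -> matches Ivan
So 1 of 7 rows is dropped.

SQL:
SELECT a.product, b.name AS customer
FROM orders a
INNER JOIN customers b ON a.customer_id = b.id

Result:
product  | customer
---------+---------
Monitor  | Ivan    
Phone    | Fiona   
Notebook | Eve     
Stapler  | Ivan    
Laptop   | Ivan    
Tablet   | Ivan    


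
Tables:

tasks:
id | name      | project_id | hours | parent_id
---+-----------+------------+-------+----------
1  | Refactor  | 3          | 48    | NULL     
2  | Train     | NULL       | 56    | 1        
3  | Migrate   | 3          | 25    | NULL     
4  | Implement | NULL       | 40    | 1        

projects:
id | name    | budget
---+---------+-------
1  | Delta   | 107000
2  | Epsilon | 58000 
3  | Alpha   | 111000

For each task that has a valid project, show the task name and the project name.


INNER JOIN keeps only tasks rows whose project_id matches an id in projects. Walk through each task:
  - task 1 (Refactor): project_id=3 -> matches Alpha
  - task 2 (Train): project_id=NULL, no match -> dropped
  - task 3 (Migrate): project_id=3 -> matches Alpha
  - task 4 (Implement): project_id=NULL, no match -> dropped
So 2 of 4 rows are dropped.

SQL:
SELECT a.name, b.name AS project
FROM tasks a
INNER JOIN projects b ON a.project_id = b.id

Result:
name     | project
---------+--------
Refactor | Alpha  
Migrate  | Alpha  


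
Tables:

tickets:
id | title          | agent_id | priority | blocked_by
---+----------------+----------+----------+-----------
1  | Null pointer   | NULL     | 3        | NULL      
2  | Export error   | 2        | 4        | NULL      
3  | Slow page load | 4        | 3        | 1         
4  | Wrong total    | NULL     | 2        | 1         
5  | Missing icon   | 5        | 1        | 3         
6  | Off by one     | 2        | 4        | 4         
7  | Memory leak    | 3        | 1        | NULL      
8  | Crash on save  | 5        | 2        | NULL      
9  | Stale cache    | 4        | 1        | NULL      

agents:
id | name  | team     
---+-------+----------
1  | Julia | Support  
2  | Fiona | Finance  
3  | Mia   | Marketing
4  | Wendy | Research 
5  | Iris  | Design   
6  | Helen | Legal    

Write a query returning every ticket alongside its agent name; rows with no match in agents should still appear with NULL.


LEFT JOIN keeps every row from tickets (the left table); where agent_id has no match in agents, the agent columns become NULL. Walk through each ticket:
  - ticket 1 (Null pointer): agent_id=NULL, no match -> kept with NULL
  - ticket 2 (Export error): agent_id=2 -> matches Fiona
  - ticket 3 (Slow page load): agent_id=4 -> matches Wendy
  - ticket 4 (Wrong total): agent_id=NULL, no match -> kept with NULL
  - ticket 5 (Missing icon): agent_id=5 -> matches Iris
  - ticket 6 (Off by one): agent_id=2 -> matches Fiona
  - ticket 7 (Memory leak): agent_id=3 -> matches Mia
  - ticket 8 (Crash on save): agent_id=5 -> matches Iris
  - ticket 9 (Stale cache): agent_id=4 -> matches Wendy
All 9 rows appear; 2 have NULL agent.

SQL:
SELECT a.title, b.name AS agent
FROM tickets a
LEFT JOIN agents b ON a.agent_id = b.id

Result:
title          | agent
---------------+------
Null pointer   | NULL 
Export error   | Fiona
Slow page load | Wendy
Wrong total    | NULL 
Missing icon   | Iris 
Off by one     | Fiona
Memory leak    | Mia  
Crash on save  | Iris 
Stale cache    | Wendy


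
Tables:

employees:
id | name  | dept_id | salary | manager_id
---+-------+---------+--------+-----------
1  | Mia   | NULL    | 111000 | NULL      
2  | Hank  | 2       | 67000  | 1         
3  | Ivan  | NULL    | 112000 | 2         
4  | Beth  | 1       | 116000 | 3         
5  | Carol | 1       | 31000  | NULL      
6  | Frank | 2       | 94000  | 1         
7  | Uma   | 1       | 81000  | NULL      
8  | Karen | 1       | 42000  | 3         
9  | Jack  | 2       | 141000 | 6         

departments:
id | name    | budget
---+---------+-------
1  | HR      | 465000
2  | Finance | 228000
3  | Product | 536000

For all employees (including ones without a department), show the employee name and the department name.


LEFT JOIN keeps every row from employees (the left table); where dept_id has no match in departments, the department columns become NULL. Walk through each employee:
  - employee 1 (Mia): dept_id=NULL, no match -> kept with NULL
  - employee 2 (Hank): dept_id=2 -> matches Finance
  - employee 3 (Ivan): dept_id=NULL, no match -> kept with NULL
  - employee 4 (Beth): dept_id=1 -> matches HR
  - employee 5 (Carol): dept_id=1 -> matches HR
  - employee 6 (Frank): dept_id=2 -> matches Finance
  - employee 7 (Uma): dept_id=1 -> matches HR
  - employee 8 (Karen): dept_id=1 -> matches HR
  - employee 9 (Jack): dept_id=2 -> matches Finance
All 9 rows appear; 2 have NULL department.

SQL:
SELECT a.name, b.name AS department
FROM employees a
LEFT JOIN departments b ON a.dept_id = b.id

Result:
name  | department
------+-----------
Mia   | NULL      
Hank  | Finance   
Ivan  | NULL      
Beth  | HR        
Carol | HR        
Frank | Finance   
Uma   | HR        
Karen | HR        
Jack  | Finance   


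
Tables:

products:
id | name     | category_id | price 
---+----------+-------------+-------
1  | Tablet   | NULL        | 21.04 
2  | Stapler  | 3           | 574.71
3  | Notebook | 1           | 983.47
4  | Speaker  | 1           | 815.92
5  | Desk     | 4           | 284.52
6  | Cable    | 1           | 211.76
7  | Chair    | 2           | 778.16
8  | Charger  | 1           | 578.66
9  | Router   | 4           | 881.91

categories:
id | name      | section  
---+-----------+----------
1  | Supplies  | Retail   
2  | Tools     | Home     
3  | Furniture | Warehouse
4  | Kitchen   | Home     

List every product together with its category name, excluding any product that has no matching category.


INNER JOIN keeps only products rows whose category_id matches an id in categories. Walk through each product:
  - product 1 (Tablet): category_id=NULL, no match -> dropped
  - product 2 (Stapler): category_id=3 -> matches Furniture
  - product 3 (Notebook): category_id=1 -> matches Supplies
  - product 4 (Speaker): category_id=1 -> matches Supplies
  - product 5 (Desk): category_id=4 -> matches Kitchen
  - product 6 (Cable): category_id=1 -> matches Supplies
  - product 7 (Chair): category_id=2 -> matches Tools
  - product 8 (Charger): category_id=1 -> matches Supplies
  - product 9 (Router): category_id=4 -> matches Kitchen
So 1 of 9 rows is dropped.

SQL:
SELECT a.name, b.name AS category
FROM products a
INNER JOIN categories b ON a.category_id = b.id

Result:
name     | category 
---------+----------
Stapler  | Furniture
Notebook | Supplies 
Speaker  | Supplies 
Desk     | Kitchen  
Cable    | Supplies 
Chair    | Tools    
Charger  | Supplies 
Router   | Kitchen  


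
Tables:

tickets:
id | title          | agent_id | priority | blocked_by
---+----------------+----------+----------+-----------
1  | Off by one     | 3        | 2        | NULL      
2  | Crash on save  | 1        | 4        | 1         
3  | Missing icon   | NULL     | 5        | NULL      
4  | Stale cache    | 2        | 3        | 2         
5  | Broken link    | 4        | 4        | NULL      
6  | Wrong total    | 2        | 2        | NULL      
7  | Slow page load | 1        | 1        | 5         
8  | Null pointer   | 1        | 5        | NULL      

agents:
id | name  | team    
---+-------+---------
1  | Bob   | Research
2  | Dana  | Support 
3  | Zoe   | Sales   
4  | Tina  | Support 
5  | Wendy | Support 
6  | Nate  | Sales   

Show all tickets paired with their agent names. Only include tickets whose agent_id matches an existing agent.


INNER JOIN keeps only tickets rows whose agent_id matches an id in agents. Walk through each ticket:
  - ticket 1 (Off by one): agent_id=3 -> matches Zoe
  - ticket 2 (Crash on save): agent_id=1 -> matches Bob
  - ticket 3 (Missing icon): agent_id=NULL, no match -> dropped
  - ticket 4 (Stale cache): agent_id=2 -> matches Dana
  - ticket 5 (Broken link): agent_id=4 -> matches Tina
  - ticket 6 (Wrong total): agent_id=2 -> matches Dana
  - ticket 7 (Slow page load): agent_id=1 -> matches Bob
  - ticket 8 (Null pointer): agent_id=1 -> matches Bob
So 1 of 8 rows is dropped.

SQL:
SELECT a.title, b.name AS agent
FROM tickets a
INNER JOIN agents b ON a.agent_id = b.id

Result:
title          | agent
---------------+------
Off by one     | Zoe  
Crash on save  | Bob  
Stale cache    | Dana 
Broken link    | Tina 
Wrong total    | Dana 
Slow page load | Bob  
Null pointer   | Bob  


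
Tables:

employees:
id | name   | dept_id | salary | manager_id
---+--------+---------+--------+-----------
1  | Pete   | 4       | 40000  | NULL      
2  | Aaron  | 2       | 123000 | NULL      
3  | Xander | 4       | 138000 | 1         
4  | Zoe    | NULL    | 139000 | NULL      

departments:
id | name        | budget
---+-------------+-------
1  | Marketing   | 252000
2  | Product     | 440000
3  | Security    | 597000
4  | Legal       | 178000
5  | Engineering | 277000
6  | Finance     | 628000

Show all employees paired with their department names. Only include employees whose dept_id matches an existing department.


INNER JOIN keeps only employees rows whose dept_id matches an id in departments. Walk through each employee:
  - employee 1 (Pete): dept_id=4 -> matches Legal
  - employee 2 (Aaron): dept_id=2 -> matches Product
  - employee 3 (Xander): dept_id=4 -> matches Legal
  - employee 4 (Zoe): dept_id=NULL, no match -> dropped
So 1 of 4 rows is dropped.

SQL:
SELECT a.name, b.name AS department
FROM employees a
INNER JOIN departments b ON a.dept_id = b.id

Result:
name   | department
-------+-----------
Pete   | Legal     
Aaron  | Product   
Xander | Legal     


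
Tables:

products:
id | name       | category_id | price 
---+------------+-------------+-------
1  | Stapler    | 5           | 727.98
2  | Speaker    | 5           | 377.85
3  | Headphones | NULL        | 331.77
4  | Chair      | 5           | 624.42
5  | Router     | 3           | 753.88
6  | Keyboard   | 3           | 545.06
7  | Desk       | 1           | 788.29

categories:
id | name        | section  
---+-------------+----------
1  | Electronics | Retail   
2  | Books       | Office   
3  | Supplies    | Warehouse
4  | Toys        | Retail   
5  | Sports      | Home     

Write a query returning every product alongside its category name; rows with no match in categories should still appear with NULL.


LEFT JOIN keeps every row from products (the left table); where category_id has no match in categories, the category columns become NULL. Walk through each product:
  - product 1 (Stapler): category_id=5 -> matches Sports
  - product 2 (Speaker): category_id=5 -> matches Sports
  - product 3 (Headphones): category_id=NULL, no match -> kept with NULL
  - product 4 (Chair): category_id=5 -> matches Sports
  - product 5 (Router): category_id=3 -> matches Supplies
  - product 6 (Keyboard): category_id=3 -> matches Supplies
  - product 7 (Desk): category_id=1 -> matches Electronics
All 7 rows appear; 1 has NULL category.

SQL:
SELECT a.name, b.name AS category
FROM products a
LEFT JOIN categories b ON a.category_id = b.id

Result:
name       | category   
-----------+------------
Stapler    | Sports     
Speaker    | Sports     
Headphones | NULL       
Chair      | Sports     
Router     | Supplies   
Keyboard   | Supplies   
Desk       | Electronics


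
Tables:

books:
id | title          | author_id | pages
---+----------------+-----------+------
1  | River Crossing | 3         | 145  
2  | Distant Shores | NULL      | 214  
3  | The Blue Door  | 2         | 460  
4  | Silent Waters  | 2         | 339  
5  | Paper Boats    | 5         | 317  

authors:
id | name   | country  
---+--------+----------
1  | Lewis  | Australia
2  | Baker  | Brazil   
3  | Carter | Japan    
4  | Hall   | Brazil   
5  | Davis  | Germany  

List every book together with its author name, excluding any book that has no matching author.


INNER JOIN keeps only books rows whose author_id matches an id in authors. Walk through each book:
  - book 1 (River Crossing): author_id=3 -> matches Carter
  - book 2 (Distant Shores): author_id=NULL, no match -> dropped
  - book 3 (The Blue Door): author_id=2 -> matches Baker
  - book 4 (Silent Waters): author_id=2 -> matches Baker
  - book 5 (Paper Boats): author_id=5 -> matches Davis
So 1 of 5 rows is dropped.

SQL:
SELECT a.title, b.name AS author
FROM books a
INNER JOIN authors b ON a.author_id = b.id

Result:
title          | author
---------------+-------
River Crossing | Carter
The Blue Door  | Baker 
Silent Waters  | Baker 
Paper Boats    | Davis 


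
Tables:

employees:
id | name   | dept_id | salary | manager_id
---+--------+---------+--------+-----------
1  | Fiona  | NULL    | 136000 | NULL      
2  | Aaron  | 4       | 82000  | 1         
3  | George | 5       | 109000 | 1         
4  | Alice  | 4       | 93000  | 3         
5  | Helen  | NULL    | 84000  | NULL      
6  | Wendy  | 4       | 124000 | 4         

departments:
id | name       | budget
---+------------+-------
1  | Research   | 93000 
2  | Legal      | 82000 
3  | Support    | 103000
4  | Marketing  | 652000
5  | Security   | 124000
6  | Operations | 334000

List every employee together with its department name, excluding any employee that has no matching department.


INNER JOIN keeps only employees rows whose dept_id matches an id in departments. Walk through each employee:
  - employee 1 (Fiona): dept_id=NULL, no match -> dropped
  - employee 2 (Aaron): dept_id=4 -> matches Marketing
  - employee 3 (George): dept_id=5 -> matches Security
  - employee 4 (Alice): dept_id=4 -> matches Marketing
  - employee 5 (Helen): dept_id=NULL, no match -> dropped
  - employee 6 (Wendy): dept_id=4 -> matches Marketing
So 2 of 6 rows are dropped.

SQL:
SELECT a.name, b.name AS department
FROM employees a
INNER JOIN departments b ON a.dept_id = b.id

Result:
name   | department
-------+-----------
Aaron  | Marketing 
George | Security  
Alice  | Marketing 
Wendy  | Marketing 


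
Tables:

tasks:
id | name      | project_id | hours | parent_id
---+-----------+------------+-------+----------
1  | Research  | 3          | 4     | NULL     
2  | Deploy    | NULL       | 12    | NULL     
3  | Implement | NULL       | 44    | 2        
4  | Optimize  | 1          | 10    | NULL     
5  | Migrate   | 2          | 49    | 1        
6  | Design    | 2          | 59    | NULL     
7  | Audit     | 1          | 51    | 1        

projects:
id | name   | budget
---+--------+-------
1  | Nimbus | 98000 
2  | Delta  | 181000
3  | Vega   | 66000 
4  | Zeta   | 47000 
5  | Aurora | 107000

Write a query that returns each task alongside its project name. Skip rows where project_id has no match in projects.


INNER JOIN keeps only tasks rows whose project_id matches an id in projects. Walk through each task:
  - task 1 (Research): project_id=3 -> matches Vega
  - task 2 (Deploy): project_id=NULL, no match -> dropped
  - task 3 (Implement): project_id=NULL, no match -> dropped
  - task 4 (Optimize): project_id=1 -> matches Nimbus
  - task 5 (Migrate): project_id=2 -> matches Delta
  - task 6 (Design): project_id=2 -> matches Delta
  - task 7 (Audit): project_id=1 -> matches Nimbus
So 2 of 7 rows are dropped.

SQL:
SELECT a.name, b.name AS project
FROM tasks a
INNER JOIN projects b ON a.project_id = b.id

Result:
name     | project
---------+--------
Research | Vega   
Optimize | Nimbus 
Migrate  | Delta  
Design   | Delta  
Audit    | Nimbus 


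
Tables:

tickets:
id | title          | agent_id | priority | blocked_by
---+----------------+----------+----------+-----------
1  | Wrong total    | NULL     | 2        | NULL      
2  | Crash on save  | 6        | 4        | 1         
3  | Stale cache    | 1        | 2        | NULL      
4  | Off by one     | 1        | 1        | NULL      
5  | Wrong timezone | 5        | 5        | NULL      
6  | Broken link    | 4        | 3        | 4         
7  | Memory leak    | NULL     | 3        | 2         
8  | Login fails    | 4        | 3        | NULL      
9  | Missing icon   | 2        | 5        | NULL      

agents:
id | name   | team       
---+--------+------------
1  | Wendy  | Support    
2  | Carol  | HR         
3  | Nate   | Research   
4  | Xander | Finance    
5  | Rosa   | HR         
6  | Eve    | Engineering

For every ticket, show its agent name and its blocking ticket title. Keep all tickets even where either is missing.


Two LEFT JOINs from the same base table tickets: one to agents via agent_id, one to tickets itself via blocked_by. Both are LEFT so every ticket is preserved.
Match against agents:
  - ticket 1 (Wrong total): agent_id=NULL, no match -> kept with NULL
  - ticket 2 (Crash on save): agent_id=6 -> matches Eve
  - ticket 3 (Stale cache): agent_id=1 -> matches Wendy
  - ticket 4 (Off by one): agent_id=1 -> matches Wendy
  - ticket 5 (Wrong timezone): agent_id=5 -> matches Rosa
  - ticket 6 (Broken link): agent_id=4 -> matches Xander
  - ticket 7 (Memory leak): agent_id=NULL, no match -> kept with NULL
  - ticket 8 (Login fails): agent_id=4 -> matches Xander
  - ticket 9 (Missing icon): agent_id=2 -> matches Carol
Match against tickets (self):
  - ticket 1 (Wrong total): blocked_by=NULL -> NULL
  - ticket 2 (Crash on save): blocked_by=1 -> Wrong total
  - ticket 3 (Stale cache): blocked_by=NULL -> NULL
  - ticket 4 (Off by one): blocked_by=NULL -> NULL
  - ticket 5 (Wrong timezone): blocked_by=NULL -> NULL
  - ticket 6 (Broken link): blocked_by=4 -> Off by one
  - ticket 7 (Memory leak): blocked_by=2 -> Crash on save
  - ticket 8 (Login fails): blocked_by=NULL -> NULL
  - ticket 9 (Missing icon): blocked_by=NULL -> NULL

SQL:
SELECT a.title, b.name AS agent, c.title AS blocked_by
FROM tickets a
LEFT JOIN agents b ON a.agent_id = b.id
LEFT JOIN tickets c ON a.blocked_by = c.id

Result:
title          | agent  | blocked_by   
---------------+--------+--------------
Wrong total    | NULL   | NULL         
Crash on save  | Eve    | Wrong total  
Stale cache    | Wendy  | NULL         
Off by one     | Wendy  | NULL         
Wrong timezone | Rosa   | NULL         
Broken link    | Xander | Off by one   
Memory leak    | NULL   | Crash on save
Login fails    | Xander | NULL         
Missing icon   | Carol  | NULL         


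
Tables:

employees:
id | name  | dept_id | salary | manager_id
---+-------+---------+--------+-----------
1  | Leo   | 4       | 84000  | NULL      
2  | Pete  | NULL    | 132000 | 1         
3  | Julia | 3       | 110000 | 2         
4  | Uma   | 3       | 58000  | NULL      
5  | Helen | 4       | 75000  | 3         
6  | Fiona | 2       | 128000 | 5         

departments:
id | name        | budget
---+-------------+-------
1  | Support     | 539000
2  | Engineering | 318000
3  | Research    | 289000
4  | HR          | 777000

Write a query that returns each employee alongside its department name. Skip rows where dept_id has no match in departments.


INNER JOIN keeps only employees rows whose dept_id matches an id in departments. Walk through each employee:
  - employee 1 (Leo): dept_id=4 -> matches HR
  - employee 2 (Pete): dept_id=NULL, no match -> dropped
  - employee 3 (Julia): dept_id=3 -> matches Research
  - employee 4 (Uma): dept_id=3 -> matches Research
  - employee 5 (Helen): dept_id=4 -> matches HR
  - employee 6 (Fiona): dept_id=2 -> matches Engineering
So 1 of 6 rows is dropped.

SQL:
SELECT a.name, b.name AS department
FROM employees a
INNER JOIN departments b ON a.dept_id = b.id

Result:
name  | department 
------+------------
Leo   | HR         
Julia | Research   
Uma   | Research   
Helen | HR         
Fiona | Engineering


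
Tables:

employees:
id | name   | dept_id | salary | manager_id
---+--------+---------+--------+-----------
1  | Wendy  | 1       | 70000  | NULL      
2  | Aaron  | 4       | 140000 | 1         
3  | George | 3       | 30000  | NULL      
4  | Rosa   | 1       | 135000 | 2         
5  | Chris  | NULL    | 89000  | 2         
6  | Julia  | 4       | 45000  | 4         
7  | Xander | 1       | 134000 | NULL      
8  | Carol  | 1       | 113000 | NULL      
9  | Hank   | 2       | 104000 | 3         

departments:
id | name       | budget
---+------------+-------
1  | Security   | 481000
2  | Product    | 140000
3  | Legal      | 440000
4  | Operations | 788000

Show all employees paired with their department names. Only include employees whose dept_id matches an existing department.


INNER JOIN keeps only employees rows whose dept_id matches an id in departments. Walk through each employee:
  - employee 1 (Wendy): dept_id=1 -> matches Security
  - employee 2 (Aaron): dept_id=4 -> matches Operations
  - employee 3 (George): dept_id=3 -> matches Legal
  - employee 4 (Rosa): dept_id=1 -> matches Security
  - employee 5 (Chris): dept_id=NULL, no match -> dropped
  - employee 6 (Julia): dept_id=4 -> matches Operations
  - employee 7 (Xander): dept_id=1 -> matches Security
  - employee 8 (Carol): dept_id=1 -> matches Security
  - employee 9 (Hank): dept_id=2 -> matches Product
So 1 of 9 rows is dropped.

SQL:
SELECT a.name, b.name AS department
FROM employees a
INNER JOIN departments b ON a.dept_id = b.id

Result:
name   | department
-------+-----------
Wendy  | Security  
Aaron  | Operations
George | Legal     
Rosa   | Security  
Julia  | Operations
Xander | Security  
Carol  | Security  
Hank   | Product   


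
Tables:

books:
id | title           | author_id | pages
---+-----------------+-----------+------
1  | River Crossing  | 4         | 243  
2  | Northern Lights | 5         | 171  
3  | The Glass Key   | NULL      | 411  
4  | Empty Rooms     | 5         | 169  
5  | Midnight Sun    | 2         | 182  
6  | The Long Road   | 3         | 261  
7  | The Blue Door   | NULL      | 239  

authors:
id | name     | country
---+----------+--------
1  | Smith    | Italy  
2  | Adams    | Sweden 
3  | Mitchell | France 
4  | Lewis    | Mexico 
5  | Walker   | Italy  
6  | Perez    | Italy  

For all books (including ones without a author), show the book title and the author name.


LEFT JOIN keeps every row from books (the left table); where author_id has no match in authors, the author columns become NULL. Walk through each book:
  - book 1 (River Crossing): author_id=4 -> matches Lewis
  - book 2 (Northern Lights): author_id=5 -> matches Walker
  - book 3 (The Glass Key): author_id=NULL, no match -> kept with NULL
  - book 4 (Empty Rooms): author_id=5 -> matches Walker
  - book 5 (Midnight Sun): author_id=2 -> matches Adams
  - book 6 (The Long Road): author_id=3 -> matches Mitchell
  - book 7 (The Blue Door): author_id=NULL, no match -> kept with NULL
All 7 rows appear; 2 have NULL author.

SQL:
SELECT a.title, b.name AS author
FROM books a
LEFT JOIN authors b ON a.author_id = b.id

Result:
title           | author  
----------------+---------
River Crossing  | Lewis   
Northern Lights | Walker  
The Glass Key   | NULL    
Empty Rooms     | Walker  
Midnight Sun    | Adams   
The Long Road   | Mitchell
The Blue Door   | NULL    


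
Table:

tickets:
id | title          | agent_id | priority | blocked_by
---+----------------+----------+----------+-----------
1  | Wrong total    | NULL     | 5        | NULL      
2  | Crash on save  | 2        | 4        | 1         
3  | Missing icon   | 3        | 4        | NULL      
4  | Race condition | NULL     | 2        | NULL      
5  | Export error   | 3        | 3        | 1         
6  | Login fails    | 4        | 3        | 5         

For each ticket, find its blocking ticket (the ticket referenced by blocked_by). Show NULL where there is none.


This is a self-join: tickets is joined to a second copy of itself, matching each row's blocked_by to another row's id. Use LEFT JOIN so rows with blocked_by=NULL are kept.
  - ticket 1 (Wrong total): blocked_by=NULL -> NULL
  - ticket 2 (Crash on save): blocked_by=1 -> Wrong total
  - ticket 3 (Missing icon): blocked_by=NULL -> NULL
  - ticket 4 (Race condition): blocked_by=NULL -> NULL
  - ticket 5 (Export error): blocked_by=1 -> Wrong total
  - ticket 6 (Login fails): blocked_by=5 -> Export error

SQL:
SELECT a.title AS item, b.title AS blocked_by
FROM tickets a
LEFT JOIN tickets b ON a.blocked_by = b.id

Result:
item           | blocked_by  
---------------+-------------
Wrong total    | NULL        
Crash on save  | Wrong total 
Missing icon   | NULL        
Race condition | NULL        
Export error   | Wrong total 
Login fails    | Export error


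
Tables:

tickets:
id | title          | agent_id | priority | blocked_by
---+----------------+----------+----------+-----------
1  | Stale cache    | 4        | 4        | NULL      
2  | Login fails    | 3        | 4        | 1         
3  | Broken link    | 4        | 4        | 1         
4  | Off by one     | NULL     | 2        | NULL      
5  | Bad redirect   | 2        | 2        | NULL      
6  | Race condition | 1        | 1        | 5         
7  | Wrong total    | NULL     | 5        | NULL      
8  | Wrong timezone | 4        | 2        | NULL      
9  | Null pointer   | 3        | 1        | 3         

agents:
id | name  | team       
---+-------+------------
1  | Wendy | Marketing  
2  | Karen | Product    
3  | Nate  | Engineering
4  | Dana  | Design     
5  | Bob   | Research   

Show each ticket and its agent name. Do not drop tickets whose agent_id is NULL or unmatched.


LEFT JOIN keeps every row from tickets (the left table); where agent_id has no match in agents, the agent columns become NULL. Walk through each ticket:
  - ticket 1 (Stale cache): agent_id=4 -> matches Dana
  - ticket 2 (Login fails): agent_id=3 -> matches Nate
  - ticket 3 (Broken link): agent_id=4 -> matches Dana
  - ticket 4 (Off by one): agent_id=NULL, no match -> kept with NULL
  - ticket 5 (Bad redirect): agent_id=2 -> matches Karen
  - ticket 6 (Race condition): agent_id=1 -> matches Wendy
  - ticket 7 (Wrong total): agent_id=NULL, no match -> kept with NULL
  - ticket 8 (Wrong timezone): agent_id=4 -> matches Dana
  - ticket 9 (Null pointer): agent_id=3 -> matches Nate
All 9 rows appear; 2 have NULL agent.

SQL:
SELECT a.title, b.name AS agent
FROM tickets a
LEFT JOIN agents b ON a.agent_id = b.id

Result:
title          | agent
---------------+------
Stale cache    | Dana 
Login fails    | Nate 
Broken link    | Dana 
Off by one     | NULL 
Bad redirect   | Karen
Race condition | Wendy
Wrong total    | NULL 
Wrong timezone | Dana 
Null pointer   | Nate 
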